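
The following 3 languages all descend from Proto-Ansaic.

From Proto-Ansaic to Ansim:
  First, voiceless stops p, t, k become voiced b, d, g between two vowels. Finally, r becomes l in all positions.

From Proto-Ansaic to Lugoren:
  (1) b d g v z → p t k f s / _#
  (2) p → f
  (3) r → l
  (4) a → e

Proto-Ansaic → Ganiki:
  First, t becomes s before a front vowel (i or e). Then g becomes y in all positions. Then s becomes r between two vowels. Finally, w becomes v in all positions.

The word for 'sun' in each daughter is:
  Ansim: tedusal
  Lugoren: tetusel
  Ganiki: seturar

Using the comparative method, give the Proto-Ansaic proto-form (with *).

*tetusar

Position 7: Ansim has l, Lugoren has l, Ganiki has r. Taking the neighbouring segments as reconstructed: Ansim l could go back to *l or *r; Lugoren l could go back to *l or *r; Ganiki r can only go back to *r — the one source consistent with every daughter is *r.
Position 1: Ansim has t, Lugoren has t, Ganiki has s. Ansim preserves t here (none of its changes turn any other segment into t), so the proto-segment is *t.
This points to *tetusar. Verify forward in each daughter:
Ansim: start from *tetusar.
  rule 1 (intervocalic voicing): tetusar → tedusar
  rule 2 (unconditioned shift): tedusar → tedusal
  ⇒ Ansim tedusal
Lugoren: *tetusar > tetusal > tetusel  (by unconditioned shift, vowel merger)
Ganiki: *tetusar
  tetusar → setusar   [palatalisation]
  setusar (rule 2 does not apply)
  setusar → seturar   [rhotacism]
  seturar (rule 4 does not apply)
  giving Ganiki seturar.
Only *tetusar yields all of Ansim tedusal, Lugoren tetusel, Ganiki seturar.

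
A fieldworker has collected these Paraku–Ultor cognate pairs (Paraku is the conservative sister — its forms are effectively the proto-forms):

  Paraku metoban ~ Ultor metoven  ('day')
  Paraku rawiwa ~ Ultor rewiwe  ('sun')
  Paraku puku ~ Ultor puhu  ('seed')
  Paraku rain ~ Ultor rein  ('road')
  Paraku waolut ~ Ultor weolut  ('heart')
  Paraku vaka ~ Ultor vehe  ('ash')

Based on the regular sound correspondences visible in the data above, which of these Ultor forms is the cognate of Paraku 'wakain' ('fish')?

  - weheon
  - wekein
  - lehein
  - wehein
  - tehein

wehein

rawiwa ~ rewiwe, vaka ~ vehe — Paraku a corresponds to Ultor e after a consonant, before a consonant other than r, m, n, p, b, f, v.
vaka ~ vehe — Paraku k corresponds to Ultor h between vowels (before a back vowel).
rain ~ rein — Paraku a corresponds to Ultor e after a consonant, before a front vowel.
Applying these to Paraku 'wakain':
  wakain → wekain   (a→e after a consonant, before a consonant other than r, m, n, p, b, f, v)
  wekain → wehain   (k→h between vowels (before a back vowel))
  wehain → wehein   (a→e after a consonant, before a front vowel)
So the Ultor cognate is 'wehein'.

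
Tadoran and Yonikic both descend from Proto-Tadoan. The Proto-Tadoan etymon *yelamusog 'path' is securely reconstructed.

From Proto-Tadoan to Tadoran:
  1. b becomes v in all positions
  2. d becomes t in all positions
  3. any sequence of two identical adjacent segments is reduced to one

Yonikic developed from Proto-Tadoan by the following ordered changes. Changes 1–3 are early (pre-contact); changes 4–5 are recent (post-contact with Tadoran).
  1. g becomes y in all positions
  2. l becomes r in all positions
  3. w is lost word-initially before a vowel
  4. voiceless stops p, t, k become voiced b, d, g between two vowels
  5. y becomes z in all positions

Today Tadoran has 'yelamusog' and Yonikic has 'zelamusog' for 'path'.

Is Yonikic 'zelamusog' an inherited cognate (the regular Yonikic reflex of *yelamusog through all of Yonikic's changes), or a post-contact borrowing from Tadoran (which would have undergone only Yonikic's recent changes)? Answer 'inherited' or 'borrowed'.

If inherited, *yelamusog would pass through all of Yonikic's changes:
Yonikic: start from *yelamusog.
  rule 1 (unconditioned shift): yelamusog → yelamusoy
  rule 2 (unconditioned shift): yelamusoy → yeramusoy
  rule 3: no change — yeramusoy
  rule 4: no change — yeramusoy
  rule 5 (unconditioned shift): yeramusoy → zeramusoz
  ⇒ Yonikic zeramusoz
If borrowed from Tadoran 'yelamusog' after the early changes, it would undergo only the recent ones:
  rule 4 (intervocalic voicing): no change (yelamusog)
  rule 5 (unconditioned shift): yelamusog → zelamusog
  ⇒ as a loan: zelamusog
Yonikic 'zelamusog' matches the loan outcome 'zelamusog', not the inherited 'zeramusoz' — it skipped the early Yonikic changes, so it was borrowed from Tadoran.

borrowed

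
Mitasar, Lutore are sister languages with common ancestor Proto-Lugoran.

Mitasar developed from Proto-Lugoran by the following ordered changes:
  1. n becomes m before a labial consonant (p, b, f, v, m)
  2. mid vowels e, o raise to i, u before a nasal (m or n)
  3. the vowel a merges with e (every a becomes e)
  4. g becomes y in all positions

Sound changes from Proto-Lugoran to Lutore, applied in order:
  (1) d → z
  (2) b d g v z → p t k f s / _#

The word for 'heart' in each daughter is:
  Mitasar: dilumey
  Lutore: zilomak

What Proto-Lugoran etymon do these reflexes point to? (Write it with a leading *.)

Position 7: Mitasar has y, Lutore has k. Taking the neighbouring segments as reconstructed: Mitasar y could go back to *g or *y; Lutore k could go back to *k or *g — the one source consistent with every daughter is *g.
Position 1: Mitasar has d, Lutore has z. Mitasar preserves d here (none of its changes turn any other segment into d), so the proto-segment is *d.
Position 6: Mitasar has e, Lutore has a. Lutore preserves a here (none of its changes turn any other segment into a), so the proto-segment is *a.
This points to *dilomag. Verify forward in each daughter:
Mitasar: *dilomag > dilumag > dilumeg > dilumey  (by pre-nasal raising, vowel merger, unconditioned shift)
Lutore: *dilomag > zilomag > zilomak  (by unconditioned shift, final devoicing)
No other proto-form is consistent with every reflex, so the reconstruction is *dilomag.

*dilomag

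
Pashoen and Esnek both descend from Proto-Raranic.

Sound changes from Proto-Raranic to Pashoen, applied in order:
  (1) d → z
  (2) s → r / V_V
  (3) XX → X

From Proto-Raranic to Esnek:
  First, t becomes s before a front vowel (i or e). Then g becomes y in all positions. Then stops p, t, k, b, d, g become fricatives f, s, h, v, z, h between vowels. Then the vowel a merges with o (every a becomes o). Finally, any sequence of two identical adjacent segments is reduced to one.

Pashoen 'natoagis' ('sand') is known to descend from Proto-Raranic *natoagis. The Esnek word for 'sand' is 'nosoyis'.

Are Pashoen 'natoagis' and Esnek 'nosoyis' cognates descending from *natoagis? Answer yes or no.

yes

Derive the expected Esnek reflex of *natoagis:
Esnek: *natoagis > natoayis > nasoayis > nosooyis > nosoyis  (by unconditioned shift, intervocalic lenition, vowel merger, degemination)
Esnek 'nosoyis' matches the regular reflex exactly, so the pair is cognate.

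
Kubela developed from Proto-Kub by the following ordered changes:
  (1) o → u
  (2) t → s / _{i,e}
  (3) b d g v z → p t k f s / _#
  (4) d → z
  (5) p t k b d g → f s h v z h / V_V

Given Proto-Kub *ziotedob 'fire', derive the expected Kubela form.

Kubela: *ziotedob
  ziotedob → ziutedub   [vowel merger]
  ziutedub → ziusedub   [palatalisation]
  ziusedub → ziusedup   [final devoicing]
  ziusedup → ziusezup   [unconditioned shift]
  ziusezup (rule 5 does not apply)
  giving Kubela ziusezup.

ziusezup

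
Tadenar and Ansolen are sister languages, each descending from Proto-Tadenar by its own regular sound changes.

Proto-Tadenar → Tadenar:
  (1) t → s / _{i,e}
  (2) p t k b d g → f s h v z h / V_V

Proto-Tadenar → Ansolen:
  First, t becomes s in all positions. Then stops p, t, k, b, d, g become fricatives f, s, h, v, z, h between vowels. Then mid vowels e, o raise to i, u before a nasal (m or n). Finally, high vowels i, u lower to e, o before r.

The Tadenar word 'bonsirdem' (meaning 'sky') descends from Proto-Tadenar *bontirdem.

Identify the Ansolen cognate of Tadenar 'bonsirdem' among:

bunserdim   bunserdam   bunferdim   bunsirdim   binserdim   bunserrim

Ansolen: *bontirdem > bonsirdem > bunsirdim > bunserdim  (by unconditioned shift, pre-nasal raising, pre-rhotic lowering)
Among the options, 'bunserdim' alone shows every Ansolen change applied in order.

bunserdim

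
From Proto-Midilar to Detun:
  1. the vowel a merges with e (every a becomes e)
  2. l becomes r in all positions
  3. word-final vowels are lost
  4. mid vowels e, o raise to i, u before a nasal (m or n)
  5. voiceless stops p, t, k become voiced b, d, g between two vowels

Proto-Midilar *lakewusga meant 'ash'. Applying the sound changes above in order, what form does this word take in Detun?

regewusg

Detun: *lakewusga > lekewusge > rekewusge > rekewusg > regewusg  (by vowel merger, unconditioned shift, apocope, intervocalic voicing)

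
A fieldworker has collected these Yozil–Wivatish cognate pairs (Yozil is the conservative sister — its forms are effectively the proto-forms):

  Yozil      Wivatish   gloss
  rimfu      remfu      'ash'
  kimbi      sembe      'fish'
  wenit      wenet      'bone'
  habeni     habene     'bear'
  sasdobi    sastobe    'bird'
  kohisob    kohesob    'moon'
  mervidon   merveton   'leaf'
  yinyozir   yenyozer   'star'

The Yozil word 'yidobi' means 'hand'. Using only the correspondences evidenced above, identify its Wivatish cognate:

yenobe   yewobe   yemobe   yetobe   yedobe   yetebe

wenit ~ wenet, kohisob ~ kohesob — Yozil i corresponds to Wivatish e after a consonant, before a consonant other than r, m, n, p, b, f, v.
mervidon ~ merveton — Yozil d corresponds to Wivatish t between vowels (before a back vowel).
kimbi ~ sembe, habeni ~ habene — Yozil i corresponds to Wivatish e word-finally.
Applying these to Yozil 'yidobi':
  yidobi → yedobi   (i→e after a consonant, before a consonant other than r, m, n, p, b, f, v)
  yedobi → yetobi   (d→t between vowels (before a back vowel))
  yetobi → yetobe   (i→e word-finally)
So the Wivatish cognate is 'yetobe'.

yetobe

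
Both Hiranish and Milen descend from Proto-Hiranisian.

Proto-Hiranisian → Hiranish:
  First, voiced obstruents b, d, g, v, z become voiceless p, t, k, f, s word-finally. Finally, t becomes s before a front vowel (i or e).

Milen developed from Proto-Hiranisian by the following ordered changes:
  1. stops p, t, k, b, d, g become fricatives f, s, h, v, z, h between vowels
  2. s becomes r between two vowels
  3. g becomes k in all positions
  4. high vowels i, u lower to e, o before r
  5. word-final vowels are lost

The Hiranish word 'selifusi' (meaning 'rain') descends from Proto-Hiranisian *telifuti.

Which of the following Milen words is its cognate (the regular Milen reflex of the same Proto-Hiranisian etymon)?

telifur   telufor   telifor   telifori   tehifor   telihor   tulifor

telifor

Milen: start from *telifuti.
  rule 1 (intervocalic lenition): telifuti → telifusi
  rule 2 (rhotacism): telifusi → telifuri
  rule 3: no change — telifuri
  rule 4 (pre-rhotic lowering): telifuri → telifori
  rule 5 (apocope): telifori → telifor
  ⇒ Milen telifor
Among the options, 'telifor' alone shows every Milen change applied in order.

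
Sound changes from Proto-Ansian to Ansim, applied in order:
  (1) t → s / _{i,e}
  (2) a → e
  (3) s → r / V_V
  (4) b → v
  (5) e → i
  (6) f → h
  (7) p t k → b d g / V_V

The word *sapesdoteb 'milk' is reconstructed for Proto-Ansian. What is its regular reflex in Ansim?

sibisdoriv

Ansim: *sapesdoteb > sapesdoseb > sepesdoseb > sepesdoreb > sepesdorev > sipisdoriv > sibisdoriv  (by palatalisation, vowel merger, rhotacism, unconditioned shift, vowel merger, intervocalic voicing)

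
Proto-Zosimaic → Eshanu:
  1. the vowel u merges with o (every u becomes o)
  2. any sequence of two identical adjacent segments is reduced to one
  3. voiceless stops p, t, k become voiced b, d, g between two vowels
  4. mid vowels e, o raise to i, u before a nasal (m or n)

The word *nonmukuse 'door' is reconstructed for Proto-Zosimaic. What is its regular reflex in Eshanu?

nunmogose

Eshanu: start from *nonmukuse.
  rule 1 (vowel merger): nonmukuse → nonmokose
  rule 2: no change — nonmokose
  rule 3 (intervocalic voicing): nonmokose → nonmogose
  rule 4 (pre-nasal raising): nonmogose → nunmogose
  ⇒ Eshanu nunmogose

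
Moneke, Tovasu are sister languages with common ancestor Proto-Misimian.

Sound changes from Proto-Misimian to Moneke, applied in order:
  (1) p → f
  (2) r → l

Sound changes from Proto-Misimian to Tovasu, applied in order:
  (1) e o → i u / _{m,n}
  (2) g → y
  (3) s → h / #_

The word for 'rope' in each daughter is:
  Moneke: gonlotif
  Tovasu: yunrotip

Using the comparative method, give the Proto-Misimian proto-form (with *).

Position 8: Moneke has f, Tovasu has p. Tovasu preserves p here (none of its changes turn any other segment into p), so the proto-segment is *p.
Position 4: Moneke has l, Tovasu has r. Tovasu preserves r here (none of its changes turn any other segment into r), so the proto-segment is *r.
Position 2: Moneke has o, Tovasu has u. Moneke preserves o here (none of its changes turn any other segment into o), so the proto-segment is *o.
Continuing position by position gives *gonrotip; check it forward:
Moneke: start from *gonrotip.
  rule 1 (unconditioned shift): gonrotip → gonrotif
  rule 2 (unconditioned shift): gonrotif → gonlotif
  ⇒ Moneke gonlotif
Tovasu: *gonrotip
  gonrotip → gunrotip   [pre-nasal raising]
  gunrotip → yunrotip   [unconditioned shift]
  yunrotip (rule 3 does not apply)
  giving Tovasu yunrotip.
No other proto-form is consistent with every reflex, so the reconstruction is *gonrotip.

*gonrotip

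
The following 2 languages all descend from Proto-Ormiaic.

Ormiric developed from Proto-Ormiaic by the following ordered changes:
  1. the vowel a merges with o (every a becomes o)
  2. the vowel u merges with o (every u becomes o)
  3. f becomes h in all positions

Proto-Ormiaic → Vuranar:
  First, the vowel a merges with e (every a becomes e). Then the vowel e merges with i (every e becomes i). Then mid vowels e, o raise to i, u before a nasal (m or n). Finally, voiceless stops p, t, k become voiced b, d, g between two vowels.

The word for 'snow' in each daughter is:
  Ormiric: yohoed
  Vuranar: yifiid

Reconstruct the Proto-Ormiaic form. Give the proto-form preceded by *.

*yafaed

Position 4: Ormiric has o, Vuranar has i. Taking the neighbouring segments as reconstructed: Ormiric o could go back to *a or *o or *u; Vuranar i could go back to *a or *e or *i — the one source consistent with every daughter is *a.
Position 5: Ormiric has e, Vuranar has i. Ormiric preserves e here (none of its changes turn any other segment into e), so the proto-segment is *e.
Continuing position by position gives *yafaed; check it forward:
Ormiric: *yafaed > yofoed > yohoed  (by vowel merger, unconditioned shift)
Vuranar: *yafaed > yefeed > yifiid  (by vowel merger, vowel merger)
No other proto-form is consistent with every reflex, so the reconstruction is *yafaed.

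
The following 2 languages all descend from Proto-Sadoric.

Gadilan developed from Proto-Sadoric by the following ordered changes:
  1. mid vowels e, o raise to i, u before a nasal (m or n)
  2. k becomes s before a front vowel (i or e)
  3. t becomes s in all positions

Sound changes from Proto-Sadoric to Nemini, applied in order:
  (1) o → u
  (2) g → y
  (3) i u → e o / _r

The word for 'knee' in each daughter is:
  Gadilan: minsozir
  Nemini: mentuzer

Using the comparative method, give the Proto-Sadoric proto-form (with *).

Position 4: Gadilan has s, Nemini has t. Nemini preserves t here (none of its changes turn any other segment into t), so the proto-segment is *t.
Position 5: Gadilan has o, Nemini has u. Gadilan preserves o here (none of its changes turn any other segment into o), so the proto-segment is *o.
Position 2: Gadilan has i, Nemini has e. Taking the neighbouring segments as reconstructed: Gadilan i could go back to *e or *i; Nemini e can only go back to *e — the one source consistent with every daughter is *e.
Verify the candidate proto-form against each daughter:
Gadilan: *mentozir > mintozir > minsozir  (by pre-nasal raising, unconditioned shift)
Nemini: *mentozir
  mentozir → mentuzir   [vowel merger]
  mentuzir (rule 2 does not apply)
  mentuzir → mentuzer   [pre-rhotic lowering]
  giving Nemini mentuzer.
Only *mentozir yields all of Gadilan minsozir, Nemini mentuzer.

*mentozir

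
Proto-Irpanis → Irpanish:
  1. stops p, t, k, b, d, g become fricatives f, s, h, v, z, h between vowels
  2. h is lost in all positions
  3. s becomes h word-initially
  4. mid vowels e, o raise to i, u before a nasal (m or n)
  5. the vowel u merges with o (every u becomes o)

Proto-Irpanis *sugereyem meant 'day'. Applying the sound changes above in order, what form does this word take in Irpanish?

hoereyim

Irpanish: *sugereyem
  sugereyem → suhereyem   [intervocalic lenition]
  suhereyem → suereyem   [h-loss]
  suereyem → huereyem   [debuccalisation]
  huereyem → huereyim   [pre-nasal raising]
  huereyim → hoereyim   [vowel merger]
  giving Irpanish hoereyim.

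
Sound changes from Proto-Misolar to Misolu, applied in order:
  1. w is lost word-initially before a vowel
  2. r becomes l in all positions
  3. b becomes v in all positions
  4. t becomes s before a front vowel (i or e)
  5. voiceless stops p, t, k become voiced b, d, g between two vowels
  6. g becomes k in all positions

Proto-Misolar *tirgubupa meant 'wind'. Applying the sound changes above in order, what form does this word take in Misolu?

Misolu: *tirgubupa > tilgubupa > tilguvupa > silguvupa > silguvuba > silkuvuba  (by unconditioned shift, unconditioned shift, palatalisation, intervocalic voicing, unconditioned shift)

silkuvuba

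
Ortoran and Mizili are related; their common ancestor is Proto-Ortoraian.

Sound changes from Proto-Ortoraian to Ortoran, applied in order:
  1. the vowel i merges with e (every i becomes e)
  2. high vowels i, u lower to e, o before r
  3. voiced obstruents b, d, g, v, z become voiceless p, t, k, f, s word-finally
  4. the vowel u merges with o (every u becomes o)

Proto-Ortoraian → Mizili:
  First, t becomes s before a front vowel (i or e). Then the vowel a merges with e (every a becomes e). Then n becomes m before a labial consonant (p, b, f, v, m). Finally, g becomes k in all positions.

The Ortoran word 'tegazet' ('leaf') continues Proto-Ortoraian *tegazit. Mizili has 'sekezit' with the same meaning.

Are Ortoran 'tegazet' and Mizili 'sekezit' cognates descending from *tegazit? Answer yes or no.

yes

Derive the expected Mizili reflex of *tegazit:
Mizili: *tegazit
  tegazit → segazit   [palatalisation]
  segazit → segezit   [vowel merger]
  segezit (rule 3 does not apply)
  segezit → sekezit   [unconditioned shift]
  giving Mizili sekezit.
Mizili 'sekezit' matches the regular reflex exactly, so the pair is cognate.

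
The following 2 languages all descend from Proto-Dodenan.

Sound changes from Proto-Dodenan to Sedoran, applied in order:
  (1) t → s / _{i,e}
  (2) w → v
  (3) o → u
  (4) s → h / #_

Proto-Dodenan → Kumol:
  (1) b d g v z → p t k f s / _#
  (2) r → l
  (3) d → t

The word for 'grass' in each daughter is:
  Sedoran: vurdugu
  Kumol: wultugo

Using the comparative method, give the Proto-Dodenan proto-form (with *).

*wurdugo

Position 1: Sedoran has v, Kumol has w. Kumol preserves w here (none of its changes turn any other segment into w), so the proto-segment is *w.
Position 3: Sedoran has r, Kumol has l. Sedoran preserves r here (none of its changes turn any other segment into r), so the proto-segment is *r.
Position 7: Sedoran has u, Kumol has o. Kumol preserves o here (none of its changes turn any other segment into o), so the proto-segment is *o.
This points to *wurdugo. Verify forward in each daughter:
Sedoran: start from *wurdugo.
  rule 1: no change — wurdugo
  rule 2 (unconditioned shift): wurdugo → vurdugo
  rule 3 (vowel merger): vurdugo → vurdugu
  rule 4: no change — vurdugu
  ⇒ Sedoran vurdugu
Kumol: start from *wurdugo.
  rule 1: no change — wurdugo
  rule 2 (unconditioned shift): wurdugo → wuldugo
  rule 3 (unconditioned shift): wuldugo → wultugo
  ⇒ Kumol wultugo
*wurdugo is the unique common source.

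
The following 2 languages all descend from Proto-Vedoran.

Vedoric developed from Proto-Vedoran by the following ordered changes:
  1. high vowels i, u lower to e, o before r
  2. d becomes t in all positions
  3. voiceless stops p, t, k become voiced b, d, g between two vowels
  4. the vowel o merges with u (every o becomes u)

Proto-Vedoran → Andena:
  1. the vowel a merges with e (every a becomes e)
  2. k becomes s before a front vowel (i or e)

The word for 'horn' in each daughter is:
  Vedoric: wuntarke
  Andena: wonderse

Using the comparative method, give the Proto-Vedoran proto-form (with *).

Position 4: Vedoric has t, Andena has d. Andena preserves d here (none of its changes turn any other segment into d), so the proto-segment is *d.
Position 2: Vedoric has u, Andena has o. Andena preserves o here (none of its changes turn any other segment into o), so the proto-segment is *o.
This points to *wondarke. Verify forward in each daughter:
Vedoric: *wondarke > wontarke > wuntarke  (by unconditioned shift, vowel merger)
Andena: start from *wondarke.
  rule 1 (vowel merger): wondarke → wonderke
  rule 2 (palatalisation): wonderke → wonderse
  ⇒ Andena wonderse
Only *wondarke yields all of Vedoric wuntarke, Andena wonderse.

*wondarke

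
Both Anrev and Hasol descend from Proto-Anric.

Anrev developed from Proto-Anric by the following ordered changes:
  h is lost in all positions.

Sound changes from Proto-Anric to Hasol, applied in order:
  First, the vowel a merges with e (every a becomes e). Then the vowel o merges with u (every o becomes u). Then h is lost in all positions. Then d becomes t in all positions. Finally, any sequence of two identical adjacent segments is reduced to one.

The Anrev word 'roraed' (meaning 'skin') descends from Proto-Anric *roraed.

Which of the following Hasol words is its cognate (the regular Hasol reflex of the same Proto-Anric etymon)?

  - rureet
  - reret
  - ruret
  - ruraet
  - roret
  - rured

ruret

Hasol: *roraed > roreed > rureed > rureet > ruret  (by vowel merger, vowel merger, unconditioned shift, degemination)
The other candidates each miss or misapply at least one Hasol change.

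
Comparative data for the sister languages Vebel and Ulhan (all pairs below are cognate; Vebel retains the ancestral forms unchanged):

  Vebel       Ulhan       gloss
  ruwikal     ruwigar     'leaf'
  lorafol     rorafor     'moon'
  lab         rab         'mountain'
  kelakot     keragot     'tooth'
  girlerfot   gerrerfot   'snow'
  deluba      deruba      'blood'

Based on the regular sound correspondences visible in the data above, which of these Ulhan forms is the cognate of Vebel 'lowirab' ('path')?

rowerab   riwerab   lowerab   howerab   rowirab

rowerab

lorafol ~ rorafor — Vebel l corresponds to Ulhan r word-initially before a back vowel.
girlerfot ~ gerrerfot — Vebel i corresponds to Ulhan e after a consonant, before r.
Applying these to Vebel 'lowirab':
  lowirab → rowirab   (l→r word-initially before a back vowel)
  rowirab → rowerab   (i→e after a consonant, before r)
So the Ulhan cognate is 'rowerab'.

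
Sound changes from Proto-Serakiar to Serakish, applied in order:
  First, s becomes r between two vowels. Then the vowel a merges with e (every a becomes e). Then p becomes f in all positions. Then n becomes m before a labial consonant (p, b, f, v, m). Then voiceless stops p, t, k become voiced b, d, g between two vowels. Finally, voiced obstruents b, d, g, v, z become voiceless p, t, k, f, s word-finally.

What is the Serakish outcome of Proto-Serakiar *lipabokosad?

Serakish: *lipabokosad > lipabokorad > lipebokored > lifebokored > lifebogored > lifebogoret  (by rhotacism, vowel merger, unconditioned shift, intervocalic voicing, final devoicing)

lifebogoret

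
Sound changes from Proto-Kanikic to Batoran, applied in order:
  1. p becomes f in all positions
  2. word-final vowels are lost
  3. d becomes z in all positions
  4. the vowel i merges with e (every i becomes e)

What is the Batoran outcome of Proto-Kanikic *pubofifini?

fubofefen

Batoran: start from *pubofifini.
  rule 1 (unconditioned shift): pubofifini → fubofifini
  rule 2 (apocope): fubofifini → fubofifin
  rule 3: no change — fubofifin
  rule 4 (vowel merger): fubofifin → fubofefen
  ⇒ Batoran fubofefen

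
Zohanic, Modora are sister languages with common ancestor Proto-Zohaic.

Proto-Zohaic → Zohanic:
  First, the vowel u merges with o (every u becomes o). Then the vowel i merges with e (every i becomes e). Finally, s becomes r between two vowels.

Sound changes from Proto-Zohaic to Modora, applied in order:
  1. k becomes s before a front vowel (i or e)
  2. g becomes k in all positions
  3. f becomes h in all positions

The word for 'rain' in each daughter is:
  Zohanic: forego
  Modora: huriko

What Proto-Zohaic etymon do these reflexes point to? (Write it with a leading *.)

*furigo

Position 2: Zohanic has o, Modora has u. Modora preserves u here (none of its changes turn any other segment into u), so the proto-segment is *u.
Position 1: Zohanic has f, Modora has h. Zohanic preserves f here (none of its changes turn any other segment into f), so the proto-segment is *f.
Position 4: Zohanic has e, Modora has i. Modora preserves i here (none of its changes turn any other segment into i), so the proto-segment is *i.
Verify the candidate proto-form against each daughter:
Zohanic: *furigo
  furigo → forigo   [vowel merger]
  forigo → forego   [vowel merger]
  forego (rule 3 does not apply)
  giving Zohanic forego.
Modora: *furigo > furiko > huriko  (by unconditioned shift, unconditioned shift)
*furigo is the unique common source.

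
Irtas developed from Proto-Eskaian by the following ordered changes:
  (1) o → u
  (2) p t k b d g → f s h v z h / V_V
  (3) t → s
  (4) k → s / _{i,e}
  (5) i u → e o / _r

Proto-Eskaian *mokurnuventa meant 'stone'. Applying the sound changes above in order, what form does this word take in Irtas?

Irtas: start from *mokurnuventa.
  rule 1 (vowel merger): mokurnuventa → mukurnuventa
  rule 2 (intervocalic lenition): mukurnuventa → muhurnuventa
  rule 3 (unconditioned shift): muhurnuventa → muhurnuvensa
  rule 4: no change — muhurnuvensa
  rule 5 (pre-rhotic lowering): muhurnuvensa → muhornuvensa
  ⇒ Irtas muhornuvensa

muhornuvensa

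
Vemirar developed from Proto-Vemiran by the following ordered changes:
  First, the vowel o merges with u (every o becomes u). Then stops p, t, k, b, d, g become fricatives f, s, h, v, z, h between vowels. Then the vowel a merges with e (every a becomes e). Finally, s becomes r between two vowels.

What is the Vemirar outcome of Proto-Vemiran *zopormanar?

zufurmener

Vemirar: *zopormanar
  zopormanar → zupurmanar   [vowel merger]
  zupurmanar → zufurmanar   [intervocalic lenition]
  zufurmanar → zufurmener   [vowel merger]
  zufurmener (rule 4 does not apply)
  giving Vemirar zufurmener.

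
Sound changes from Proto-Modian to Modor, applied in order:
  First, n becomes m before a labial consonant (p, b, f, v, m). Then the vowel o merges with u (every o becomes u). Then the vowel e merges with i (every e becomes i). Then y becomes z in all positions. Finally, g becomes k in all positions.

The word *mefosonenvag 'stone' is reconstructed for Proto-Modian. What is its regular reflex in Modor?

Modor: start from *mefosonenvag.
  rule 1 (nasal place assimilation): mefosonenvag → mefosonemvag
  rule 2 (vowel merger): mefosonemvag → mefusunemvag
  rule 3 (vowel merger): mefusunemvag → mifusunimvag
  rule 4: no change — mifusunimvag
  rule 5 (unconditioned shift): mifusunimvag → mifusunimvak
  ⇒ Modor mifusunimvak

mifusunimvak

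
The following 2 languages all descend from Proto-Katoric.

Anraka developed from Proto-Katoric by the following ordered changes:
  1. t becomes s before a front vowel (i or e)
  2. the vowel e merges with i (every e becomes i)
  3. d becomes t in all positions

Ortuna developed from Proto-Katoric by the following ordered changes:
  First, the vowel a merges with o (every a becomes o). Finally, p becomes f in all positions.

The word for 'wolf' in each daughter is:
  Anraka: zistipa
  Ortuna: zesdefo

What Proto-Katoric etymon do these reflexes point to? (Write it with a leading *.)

Position 7: Anraka has a, Ortuna has o. Anraka preserves a here (none of its changes turn any other segment into a), so the proto-segment is *a.
Position 2: Anraka has i, Ortuna has e. Ortuna preserves e here (none of its changes turn any other segment into e), so the proto-segment is *e.
Position 4: Anraka has t, Ortuna has d. Ortuna preserves d here (none of its changes turn any other segment into d), so the proto-segment is *d.
Continuing position by position gives *zesdepa; check it forward:
Anraka: start from *zesdepa.
  rule 1: no change — zesdepa
  rule 2 (vowel merger): zesdepa → zisdipa
  rule 3 (unconditioned shift): zisdipa → zistipa
  ⇒ Anraka zistipa
Ortuna: start from *zesdepa.
  rule 1 (vowel merger): zesdepa → zesdepo
  rule 2 (unconditioned shift): zesdepo → zesdefo
  ⇒ Ortuna zesdefo
Only *zesdepa yields all of Anraka zistipa, Ortuna zesdefo.

*zesdepa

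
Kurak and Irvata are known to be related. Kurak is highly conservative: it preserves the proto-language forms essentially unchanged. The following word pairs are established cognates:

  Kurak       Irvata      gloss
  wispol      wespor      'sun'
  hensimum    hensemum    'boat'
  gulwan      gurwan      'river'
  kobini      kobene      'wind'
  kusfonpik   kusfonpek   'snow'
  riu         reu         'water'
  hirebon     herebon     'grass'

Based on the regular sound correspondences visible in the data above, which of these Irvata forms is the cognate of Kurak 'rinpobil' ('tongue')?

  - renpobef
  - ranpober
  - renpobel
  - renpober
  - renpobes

kobini ~ kobene — Kurak i corresponds to Irvata e after a consonant, before a nasal.
wispol ~ wespor, kusfonpik ~ kusfonpek — Kurak i corresponds to Irvata e after a consonant, before a consonant other than r, m, n, p, b, f, v.
wispol ~ wespor — Kurak l corresponds to Irvata r word-finally.
Applying these to Kurak 'rinpobil':
  rinpobil → renpobil   (i→e after a consonant, before a nasal)
  renpobil → renpobel   (i→e after a consonant, before a consonant other than r, m, n, p, b, f, v)
  renpobel → renpober   (l→r word-finally)
So the Irvata cognate is 'renpober'.

renpober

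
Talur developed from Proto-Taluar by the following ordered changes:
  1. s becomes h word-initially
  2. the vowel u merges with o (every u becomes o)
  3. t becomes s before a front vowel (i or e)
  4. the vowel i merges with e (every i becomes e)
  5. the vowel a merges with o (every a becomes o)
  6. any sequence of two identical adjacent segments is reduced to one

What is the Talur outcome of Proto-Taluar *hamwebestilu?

homwebeselo

Talur: *hamwebestilu
  hamwebestilu (rule 1 does not apply)
  hamwebestilu → hamwebestilo   [vowel merger]
  hamwebestilo → hamwebessilo   [palatalisation]
  hamwebessilo → hamwebesselo   [vowel merger]
  hamwebesselo → homwebesselo   [vowel merger]
  homwebesselo → homwebeselo   [degemination]
  giving Talur homwebeselo.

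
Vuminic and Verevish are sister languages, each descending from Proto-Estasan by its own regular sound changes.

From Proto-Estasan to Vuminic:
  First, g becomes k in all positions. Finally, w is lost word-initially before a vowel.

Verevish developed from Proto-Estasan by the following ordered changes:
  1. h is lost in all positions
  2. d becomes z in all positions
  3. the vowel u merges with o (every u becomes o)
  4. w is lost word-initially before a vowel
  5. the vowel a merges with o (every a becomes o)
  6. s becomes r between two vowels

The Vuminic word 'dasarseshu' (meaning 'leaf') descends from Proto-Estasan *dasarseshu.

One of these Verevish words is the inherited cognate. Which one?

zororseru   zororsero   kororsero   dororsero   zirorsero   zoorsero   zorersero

zororsero

Verevish: *dasarseshu
  dasarseshu → dasarsesu   [h-loss]
  dasarsesu → zasarsesu   [unconditioned shift]
  zasarsesu → zasarseso   [vowel merger]
  zasarseso (rule 4 does not apply)
  zasarseso → zosorseso   [vowel merger]
  zosorseso → zororsero   [rhotacism]
  giving Verevish zororsero.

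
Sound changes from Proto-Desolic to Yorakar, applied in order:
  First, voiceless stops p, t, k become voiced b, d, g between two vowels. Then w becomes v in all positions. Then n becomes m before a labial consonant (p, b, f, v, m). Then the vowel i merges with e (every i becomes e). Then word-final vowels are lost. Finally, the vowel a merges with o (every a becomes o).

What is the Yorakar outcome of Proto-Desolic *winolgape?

Yorakar: start from *winolgape.
  rule 1 (intervocalic voicing): winolgape → winolgabe
  rule 2 (unconditioned shift): winolgabe → vinolgabe
  rule 3: no change — vinolgabe
  rule 4 (vowel merger): vinolgabe → venolgabe
  rule 5 (apocope): venolgabe → venolgab
  rule 6 (vowel merger): venolgab → venolgob
  ⇒ Yorakar venolgob

venolgob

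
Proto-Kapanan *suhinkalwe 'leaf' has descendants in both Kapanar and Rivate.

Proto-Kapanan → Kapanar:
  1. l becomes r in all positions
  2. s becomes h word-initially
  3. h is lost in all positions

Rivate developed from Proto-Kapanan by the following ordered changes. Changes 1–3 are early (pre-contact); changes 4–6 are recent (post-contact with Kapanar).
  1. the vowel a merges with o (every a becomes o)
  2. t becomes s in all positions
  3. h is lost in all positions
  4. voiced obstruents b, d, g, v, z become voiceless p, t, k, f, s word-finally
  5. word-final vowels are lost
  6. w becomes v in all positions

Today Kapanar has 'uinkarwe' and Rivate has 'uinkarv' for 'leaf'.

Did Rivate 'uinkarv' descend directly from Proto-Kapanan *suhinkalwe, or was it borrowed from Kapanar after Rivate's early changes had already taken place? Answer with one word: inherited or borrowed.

borrowed

If inherited, *suhinkalwe would pass through all of Rivate's changes:
Rivate: *suhinkalwe > suhinkolwe > suinkolwe > suinkolw > suinkolv  (by vowel merger, h-loss, apocope, unconditioned shift)
If borrowed from Kapanar 'uinkarwe' after the early changes, it would undergo only the recent ones:
  rule 4 (final devoicing): no change (uinkarwe)
  rule 5 (apocope): uinkarwe → uinkarw
  rule 6 (unconditioned shift): uinkarw → uinkarv
  ⇒ as a loan: uinkarv
Rivate 'uinkarv' matches the loan outcome 'uinkarv', not the inherited 'suinkolv' — it skipped the early Rivate changes, so it was borrowed from Kapanar.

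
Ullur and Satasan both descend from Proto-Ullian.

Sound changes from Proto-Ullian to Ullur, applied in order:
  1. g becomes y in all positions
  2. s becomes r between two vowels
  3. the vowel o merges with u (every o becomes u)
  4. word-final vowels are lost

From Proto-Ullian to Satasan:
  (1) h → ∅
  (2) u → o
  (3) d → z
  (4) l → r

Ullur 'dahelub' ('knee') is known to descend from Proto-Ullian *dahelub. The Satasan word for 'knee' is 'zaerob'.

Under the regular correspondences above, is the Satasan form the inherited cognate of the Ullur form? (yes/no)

Derive the expected Satasan reflex of *dahelub:
Satasan: *dahelub > daelub > daelob > zaelob > zaerob  (by h-loss, vowel merger, unconditioned shift, unconditioned shift)
Satasan 'zaerob' matches the regular reflex exactly, so the pair is cognate.

yes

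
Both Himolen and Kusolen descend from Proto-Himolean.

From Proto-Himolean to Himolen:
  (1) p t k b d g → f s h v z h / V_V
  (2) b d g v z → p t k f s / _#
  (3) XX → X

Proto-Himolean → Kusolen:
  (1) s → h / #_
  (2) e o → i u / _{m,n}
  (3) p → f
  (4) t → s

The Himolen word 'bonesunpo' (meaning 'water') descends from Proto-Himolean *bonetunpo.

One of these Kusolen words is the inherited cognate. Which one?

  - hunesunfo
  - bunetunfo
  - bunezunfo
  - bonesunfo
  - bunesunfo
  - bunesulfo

Kusolen: start from *bonetunpo.
  rule 1: no change — bonetunpo
  rule 2 (pre-nasal raising): bonetunpo → bunetunpo
  rule 3 (unconditioned shift): bunetunpo → bunetunfo
  rule 4 (unconditioned shift): bunetunfo → bunesunfo
  ⇒ Kusolen bunesunfo
The other candidates each miss or misapply at least one Kusolen change.

bunesunfo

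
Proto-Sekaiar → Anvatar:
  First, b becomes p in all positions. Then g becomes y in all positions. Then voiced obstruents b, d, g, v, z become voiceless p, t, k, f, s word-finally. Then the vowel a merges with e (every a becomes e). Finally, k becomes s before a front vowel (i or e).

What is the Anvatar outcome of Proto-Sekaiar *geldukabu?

yeldusepu

Anvatar: *geldukabu > geldukapu > yeldukapu > yeldukepu > yeldusepu  (by unconditioned shift, unconditioned shift, vowel merger, palatalisation)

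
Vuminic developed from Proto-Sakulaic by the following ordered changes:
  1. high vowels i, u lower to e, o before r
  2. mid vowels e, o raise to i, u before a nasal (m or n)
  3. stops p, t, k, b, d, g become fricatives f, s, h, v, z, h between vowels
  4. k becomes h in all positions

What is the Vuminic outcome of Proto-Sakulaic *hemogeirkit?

Vuminic: *hemogeirkit
  hemogeirkit → hemogeerkit   [pre-rhotic lowering]
  hemogeerkit → himogeerkit   [pre-nasal raising]
  himogeerkit → himoheerkit   [intervocalic lenition]
  himoheerkit → himoheerhit   [unconditioned shift]
  giving Vuminic himoheerhit.

himoheerhit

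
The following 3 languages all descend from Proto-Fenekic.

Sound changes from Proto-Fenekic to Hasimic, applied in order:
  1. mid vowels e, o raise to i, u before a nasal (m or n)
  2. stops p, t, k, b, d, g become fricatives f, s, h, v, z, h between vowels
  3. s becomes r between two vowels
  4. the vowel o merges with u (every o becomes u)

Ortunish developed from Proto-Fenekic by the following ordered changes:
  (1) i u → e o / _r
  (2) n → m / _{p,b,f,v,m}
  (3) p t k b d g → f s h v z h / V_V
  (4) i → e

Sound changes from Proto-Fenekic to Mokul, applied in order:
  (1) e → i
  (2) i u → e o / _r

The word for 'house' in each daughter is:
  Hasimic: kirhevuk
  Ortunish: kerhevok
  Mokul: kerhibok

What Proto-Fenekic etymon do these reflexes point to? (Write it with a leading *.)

Position 2: Hasimic has i, Ortunish has e, Mokul has e. Taking the neighbouring segments as reconstructed: Hasimic i can only go back to *i; Ortunish e could go back to *e or *i; Mokul e could go back to *e or *i — the one source consistent with every daughter is *i.
Position 7: Hasimic has u, Ortunish has o, Mokul has o. Taking the neighbouring segments as reconstructed: Hasimic u could go back to *o or *u; Ortunish o can only go back to *o; Mokul o can only go back to *o — the one source consistent with every daughter is *o.
This points to *kirhebok. Verify forward in each daughter:
Hasimic: start from *kirhebok.
  rule 1: no change — kirhebok
  rule 2 (intervocalic lenition): kirhebok → kirhevok
  rule 3: no change — kirhevok
  rule 4 (vowel merger): kirhevok → kirhevuk
  ⇒ Hasimic kirhevuk
Ortunish: *kirhebok > kerhebok > kerhevok  (by pre-rhotic lowering, intervocalic lenition)
Mokul: *kirhebok
  kirhebok → kirhibok   [vowel merger]
  kirhibok → kerhibok   [pre-rhotic lowering]
  giving Mokul kerhibok.
No other proto-form is consistent with every reflex, so the reconstruction is *kirhebok.

*kirhebok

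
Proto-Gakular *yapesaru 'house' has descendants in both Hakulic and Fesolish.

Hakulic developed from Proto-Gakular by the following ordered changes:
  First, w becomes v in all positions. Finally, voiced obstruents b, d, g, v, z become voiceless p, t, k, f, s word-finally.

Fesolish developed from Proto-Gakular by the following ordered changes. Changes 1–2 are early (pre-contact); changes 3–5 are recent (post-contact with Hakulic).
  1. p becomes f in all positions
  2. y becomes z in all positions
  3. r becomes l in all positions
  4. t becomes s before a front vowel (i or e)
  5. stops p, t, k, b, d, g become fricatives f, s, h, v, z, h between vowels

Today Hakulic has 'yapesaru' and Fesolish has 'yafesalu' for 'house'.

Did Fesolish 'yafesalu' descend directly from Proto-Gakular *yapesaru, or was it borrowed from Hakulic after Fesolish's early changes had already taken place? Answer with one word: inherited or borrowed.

If inherited, *yapesaru would pass through all of Fesolish's changes:
Fesolish: *yapesaru > yafesaru > zafesaru > zafesalu  (by unconditioned shift, unconditioned shift, unconditioned shift)
If borrowed from Hakulic 'yapesaru' after the early changes, it would undergo only the recent ones:
  rule 3 (unconditioned shift): yapesaru → yapesalu
  rule 4 (palatalisation): no change (yapesalu)
  rule 5 (intervocalic lenition): yapesalu → yafesalu
  ⇒ as a loan: yafesalu
Fesolish 'yafesalu' matches the loan outcome 'yafesalu', not the inherited 'zafesalu' — it skipped the early Fesolish changes, so it was borrowed from Hakulic.

borrowed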